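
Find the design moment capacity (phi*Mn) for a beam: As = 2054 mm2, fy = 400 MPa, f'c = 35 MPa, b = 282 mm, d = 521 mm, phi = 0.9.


a = As * fy / (0.85 * f'c * b)
= 2054 * 400 / (0.85 * 35 * 282)
= 97.9319 mm
Mn = As * fy * (d - a/2) / 10^6
= 387.8232 kN-m
phi*Mn = 0.9 * 387.8232 = 349.04 kN-m

349.04


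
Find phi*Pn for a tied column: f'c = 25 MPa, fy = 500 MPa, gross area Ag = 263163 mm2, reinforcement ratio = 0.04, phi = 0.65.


Ast = rho * Ag = 0.04 * 263163 = 10526.52 mm2
phi*Pn = 0.65 * 0.80 * (0.85 * 25 * (263163 - 10526.52) + 500 * 10526.52) / 1000
= 5528.53 kN

5528.53


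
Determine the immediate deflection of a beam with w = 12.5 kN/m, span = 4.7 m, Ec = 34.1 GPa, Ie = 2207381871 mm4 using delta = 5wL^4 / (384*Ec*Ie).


Convert: L = 4.7 m = 4700 mm, Ec = 34.1 GPa = 34100 MPa
delta = 5 * 12.5 * 4700^4 / (384 * 34100 * 2207381871)
= 1.06 mm

1.06


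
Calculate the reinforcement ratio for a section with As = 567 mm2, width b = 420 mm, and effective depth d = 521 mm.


rho = As / (b * d)
= 567 / (420 * 521)
= 0.0026

0.0026


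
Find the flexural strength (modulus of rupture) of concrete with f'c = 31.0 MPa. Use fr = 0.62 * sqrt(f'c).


fr = 0.62 * sqrt(31.0)
= 3.452 MPa

3.452


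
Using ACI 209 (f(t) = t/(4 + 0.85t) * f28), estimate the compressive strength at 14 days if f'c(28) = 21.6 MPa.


f(14) = 14 / (4 + 0.85 * 14) * 21.6
= 14 / 15.9 * 21.6
= 19.02 MPa

19.02


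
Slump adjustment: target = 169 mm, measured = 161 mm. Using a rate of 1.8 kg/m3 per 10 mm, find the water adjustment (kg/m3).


Difference = 169 - 161 = 8 mm
Water adjustment = 8 * 1.8 / 10 = 1.4 kg/m3

1.4


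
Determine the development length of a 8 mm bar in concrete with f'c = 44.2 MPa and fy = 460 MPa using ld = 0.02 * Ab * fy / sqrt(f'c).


Ab = pi * 8^2 / 4 = 50.265 mm2
ld = 0.02 * 50.265 * 460 / sqrt(44.2)
= 69.6 mm

69.6


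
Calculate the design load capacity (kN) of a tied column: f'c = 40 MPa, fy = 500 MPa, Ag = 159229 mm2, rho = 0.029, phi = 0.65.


Ast = rho * Ag = 0.029 * 159229 = 4617.641 mm2
phi*Pn = 0.65 * 0.80 * (0.85 * 40 * (159229 - 4617.641) + 500 * 4617.641) / 1000
= 3934.12 kN

3934.12


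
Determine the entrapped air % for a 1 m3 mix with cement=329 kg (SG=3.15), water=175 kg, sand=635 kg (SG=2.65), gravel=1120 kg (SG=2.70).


Vol cement = 329 / (3.15 * 1000) = 0.104444 m3
Vol water = 175 / 1000 = 0.175 m3
Vol sand = 635 / (2.65 * 1000) = 0.239623 m3
Vol gravel = 1120 / (2.70 * 1000) = 0.414815 m3
Total solid + water volume = 0.933882 m3
Air = (1 - 0.933882) * 100 = 6.61%

6.61


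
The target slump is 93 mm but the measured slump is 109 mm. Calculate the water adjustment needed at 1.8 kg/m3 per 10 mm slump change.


Difference = 93 - 109 = -16 mm
Water adjustment = -16 * 1.8 / 10 = -2.9 kg/m3

-2.9


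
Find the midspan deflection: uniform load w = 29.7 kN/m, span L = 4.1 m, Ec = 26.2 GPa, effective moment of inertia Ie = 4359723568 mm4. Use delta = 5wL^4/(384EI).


Convert: L = 4.1 m = 4100 mm, Ec = 26.2 GPa = 26200 MPa
delta = 5 * 29.7 * 4100^4 / (384 * 26200 * 4359723568)
= 0.96 mm

0.96


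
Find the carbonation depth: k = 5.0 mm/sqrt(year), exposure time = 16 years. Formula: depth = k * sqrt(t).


depth = k * sqrt(t)
= 5.0 * sqrt(16)
= 20.0 mm

20.0


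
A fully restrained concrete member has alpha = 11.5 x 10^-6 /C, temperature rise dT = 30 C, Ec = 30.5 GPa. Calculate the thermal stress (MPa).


sigma = alpha * dT * Ec
= 11.5e-6 * 30 * 30.5 * 1000
= 10.522 MPa

10.522


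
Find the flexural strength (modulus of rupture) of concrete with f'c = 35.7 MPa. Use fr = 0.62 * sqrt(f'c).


fr = 0.62 * sqrt(35.7)
= 3.704 MPa

3.704


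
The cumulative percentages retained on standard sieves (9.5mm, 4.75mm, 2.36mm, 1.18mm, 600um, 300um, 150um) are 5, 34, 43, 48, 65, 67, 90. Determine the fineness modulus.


FM = sum(cumulative % retained) / 100
= 352 / 100
= 3.52

3.52


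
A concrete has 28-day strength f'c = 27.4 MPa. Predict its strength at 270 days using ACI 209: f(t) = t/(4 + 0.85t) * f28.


f(270) = 270 / (4 + 0.85 * 270) * 27.4
= 270 / 233.5 * 27.4
= 31.68 MPa

31.68


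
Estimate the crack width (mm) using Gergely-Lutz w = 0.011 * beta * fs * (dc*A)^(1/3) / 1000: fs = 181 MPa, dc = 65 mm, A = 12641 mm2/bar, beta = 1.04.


w = 0.011 * beta * fs * (dc * A)^(1/3) / 1000
= 0.011 * 1.04 * 181 * (65 * 12641)^(1/3) / 1000
= 0.194 mm

0.194


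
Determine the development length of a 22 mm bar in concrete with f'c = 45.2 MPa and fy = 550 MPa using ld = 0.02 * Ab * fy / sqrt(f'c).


Ab = pi * 22^2 / 4 = 380.133 mm2
ld = 0.02 * 380.133 * 550 / sqrt(45.2)
= 622.0 mm

622.0


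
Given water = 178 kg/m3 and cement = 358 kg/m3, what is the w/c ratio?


w/c = water / cement
w/c = 178 / 358 = 0.497

0.497


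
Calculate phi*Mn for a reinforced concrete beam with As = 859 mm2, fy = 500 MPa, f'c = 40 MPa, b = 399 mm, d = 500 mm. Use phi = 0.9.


a = As * fy / (0.85 * f'c * b)
= 859 * 500 / (0.85 * 40 * 399)
= 31.66 mm
Mn = As * fy * (d - a/2) / 10^6
= 207.951 kN-m
phi*Mn = 0.9 * 207.951 = 187.16 kN-m

187.16


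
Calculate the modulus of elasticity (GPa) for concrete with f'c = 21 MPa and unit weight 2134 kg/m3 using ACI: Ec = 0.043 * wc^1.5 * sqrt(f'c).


Ec = 0.043 * 2134^1.5 * sqrt(21) / 1000
= 19.43 GPa

19.43


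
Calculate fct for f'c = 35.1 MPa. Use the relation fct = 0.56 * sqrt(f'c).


fct = 0.56 * sqrt(35.1)
= 0.56 * 5.925
= 3.318 MPa

3.318


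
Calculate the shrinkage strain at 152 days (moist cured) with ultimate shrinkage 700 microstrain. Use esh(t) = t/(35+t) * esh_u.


esh(152) = 152 / (35 + 152) * 700
= 152 / 187 * 700
= 569.0 microstrain

569.0


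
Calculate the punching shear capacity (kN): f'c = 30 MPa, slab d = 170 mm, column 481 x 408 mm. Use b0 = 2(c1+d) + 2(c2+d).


b0 = 2*(481 + 170) + 2*(408 + 170) = 2458 mm
Vc = 0.33 * sqrt(30) * 2458 * 170 / 1000
= 755.28 kN

755.28


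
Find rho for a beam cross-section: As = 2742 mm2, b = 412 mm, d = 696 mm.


rho = As / (b * d)
= 2742 / (412 * 696)
= 0.0096

0.0096


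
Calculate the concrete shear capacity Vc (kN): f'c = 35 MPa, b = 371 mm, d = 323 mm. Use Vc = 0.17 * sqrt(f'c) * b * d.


Vc = 0.17 * sqrt(35) * 371 * 323 / 1000
= 120.52 kN

120.52


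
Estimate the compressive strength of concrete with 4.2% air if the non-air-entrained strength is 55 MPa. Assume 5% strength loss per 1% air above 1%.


Strength loss = (4.2 - 1) * 5 = 16.0%
f'c = 55 * (1 - 16.0/100)
= 46.2 MPa

46.2


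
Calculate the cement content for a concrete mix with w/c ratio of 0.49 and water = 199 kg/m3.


Cement = water / (w/c)
= 199 / 0.49
= 406.1 kg/m3

406.1


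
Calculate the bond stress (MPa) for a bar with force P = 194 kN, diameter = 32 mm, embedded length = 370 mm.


u = P / (pi * db * ld)
= 194 * 1000 / (pi * 32 * 370)
= 5.216 MPa

5.216


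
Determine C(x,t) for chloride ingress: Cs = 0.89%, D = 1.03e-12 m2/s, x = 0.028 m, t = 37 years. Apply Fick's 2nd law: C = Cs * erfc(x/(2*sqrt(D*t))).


t_seconds = 37 * 365.25 * 24 * 3600 = 1167631200.0 s
arg = 0.028 / (2 * sqrt(1.03e-12 * 1167631200.0))
= 0.4037
erfc(0.4037) = 0.5681
C = 0.89 * 0.5681 = 0.5056%

0.5056


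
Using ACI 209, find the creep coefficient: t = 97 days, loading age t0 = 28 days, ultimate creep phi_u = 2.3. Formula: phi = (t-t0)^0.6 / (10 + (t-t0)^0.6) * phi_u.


dt = 97 - 28 = 69
phi = 69^0.6 / (10 + 69^0.6) * 2.3
= 1.286

1.286


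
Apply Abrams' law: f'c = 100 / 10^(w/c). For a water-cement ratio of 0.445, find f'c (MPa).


f'c = 100 / 10^0.445
= 100 / 2.786
= 35.89 MPa

35.89


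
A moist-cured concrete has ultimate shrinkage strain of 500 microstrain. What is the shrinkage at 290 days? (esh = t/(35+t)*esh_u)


esh(290) = 290 / (35 + 290) * 500
= 290 / 325 * 500
= 446.2 microstrain

446.2


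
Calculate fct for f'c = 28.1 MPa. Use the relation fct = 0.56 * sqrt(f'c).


fct = 0.56 * sqrt(28.1)
= 0.56 * 5.301
= 2.969 MPa

2.969


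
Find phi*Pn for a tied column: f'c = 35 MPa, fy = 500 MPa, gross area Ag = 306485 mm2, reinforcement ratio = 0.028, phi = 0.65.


Ast = rho * Ag = 0.028 * 306485 = 8581.58 mm2
phi*Pn = 0.65 * 0.80 * (0.85 * 35 * (306485 - 8581.58) + 500 * 8581.58) / 1000
= 6839.78 kN

6839.78


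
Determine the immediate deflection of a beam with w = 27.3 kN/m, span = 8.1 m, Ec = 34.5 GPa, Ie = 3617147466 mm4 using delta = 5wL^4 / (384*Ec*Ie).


Convert: L = 8.1 m = 8100 mm, Ec = 34.5 GPa = 34500 MPa
delta = 5 * 27.3 * 8100^4 / (384 * 34500 * 3617147466)
= 12.26 mm

12.26


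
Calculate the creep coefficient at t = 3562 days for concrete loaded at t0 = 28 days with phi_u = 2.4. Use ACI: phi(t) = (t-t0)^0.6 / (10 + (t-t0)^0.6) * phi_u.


dt = 3562 - 28 = 3534
phi = 3534^0.6 / (10 + 3534^0.6) * 2.4
= 2.234

2.234


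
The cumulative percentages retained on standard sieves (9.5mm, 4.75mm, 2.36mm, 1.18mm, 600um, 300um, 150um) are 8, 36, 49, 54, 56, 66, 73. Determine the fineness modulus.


FM = sum(cumulative % retained) / 100
= 342 / 100
= 3.42

3.42


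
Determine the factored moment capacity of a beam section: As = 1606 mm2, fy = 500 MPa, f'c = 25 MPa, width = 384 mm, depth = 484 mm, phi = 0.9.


a = As * fy / (0.85 * f'c * b)
= 1606 * 500 / (0.85 * 25 * 384)
= 98.4069 mm
Mn = As * fy * (d - a/2) / 10^6
= 349.1416 kN-m
phi*Mn = 0.9 * 349.1416 = 314.23 kN-m

314.23


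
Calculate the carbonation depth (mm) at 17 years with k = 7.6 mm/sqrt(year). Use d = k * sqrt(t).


depth = k * sqrt(t)
= 7.6 * sqrt(17)
= 31.34 mm

31.34


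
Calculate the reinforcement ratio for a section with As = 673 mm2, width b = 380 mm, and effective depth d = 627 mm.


rho = As / (b * d)
= 673 / (380 * 627)
= 0.0028

0.0028


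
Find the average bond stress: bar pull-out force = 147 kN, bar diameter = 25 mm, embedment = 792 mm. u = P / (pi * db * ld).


u = P / (pi * db * ld)
= 147 * 1000 / (pi * 25 * 792)
= 2.363 MPa

2.363


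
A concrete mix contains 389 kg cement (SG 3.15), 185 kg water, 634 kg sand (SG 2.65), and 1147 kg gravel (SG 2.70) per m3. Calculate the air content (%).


Vol cement = 389 / (3.15 * 1000) = 0.123492 m3
Vol water = 185 / 1000 = 0.185 m3
Vol sand = 634 / (2.65 * 1000) = 0.239245 m3
Vol gravel = 1147 / (2.70 * 1000) = 0.424815 m3
Total solid + water volume = 0.972552 m3
Air = (1 - 0.972552) * 100 = 2.74%

2.74


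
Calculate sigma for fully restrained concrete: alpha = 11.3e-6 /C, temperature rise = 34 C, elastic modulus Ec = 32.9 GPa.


sigma = alpha * dT * Ec
= 11.3e-6 * 34 * 32.9 * 1000
= 12.64 MPa

12.64


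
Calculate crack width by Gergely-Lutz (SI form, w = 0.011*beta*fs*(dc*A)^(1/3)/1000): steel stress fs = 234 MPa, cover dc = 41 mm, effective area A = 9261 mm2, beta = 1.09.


w = 0.011 * beta * fs * (dc * A)^(1/3) / 1000
= 0.011 * 1.09 * 234 * (41 * 9261)^(1/3) / 1000
= 0.203 mm

0.203


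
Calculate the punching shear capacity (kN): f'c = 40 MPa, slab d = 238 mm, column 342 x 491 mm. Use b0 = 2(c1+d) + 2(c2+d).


b0 = 2*(342 + 238) + 2*(491 + 238) = 2618 mm
Vc = 0.33 * sqrt(40) * 2618 * 238 / 1000
= 1300.44 kN

1300.44


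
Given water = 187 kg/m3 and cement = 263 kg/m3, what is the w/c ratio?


w/c = water / cement
w/c = 187 / 263 = 0.711

0.711


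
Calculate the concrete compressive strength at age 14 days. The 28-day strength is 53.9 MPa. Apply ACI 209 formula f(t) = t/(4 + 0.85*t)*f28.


f(14) = 14 / (4 + 0.85 * 14) * 53.9
= 14 / 15.9 * 53.9
= 47.46 MPa

47.46


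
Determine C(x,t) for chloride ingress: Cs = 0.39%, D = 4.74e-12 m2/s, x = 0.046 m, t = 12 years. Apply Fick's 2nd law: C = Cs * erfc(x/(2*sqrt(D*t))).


t_seconds = 12 * 365.25 * 24 * 3600 = 378691200.0 s
arg = 0.046 / (2 * sqrt(4.74e-12 * 378691200.0))
= 0.5429
erfc(0.5429) = 0.4426
C = 0.39 * 0.4426 = 0.1726%

0.1726


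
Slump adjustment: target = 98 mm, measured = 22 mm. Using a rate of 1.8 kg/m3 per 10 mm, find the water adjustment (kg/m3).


Difference = 98 - 22 = 76 mm
Water adjustment = 76 * 1.8 / 10 = 13.7 kg/m3

13.7


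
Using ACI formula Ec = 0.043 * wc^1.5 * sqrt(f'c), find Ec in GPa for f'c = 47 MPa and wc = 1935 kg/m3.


Ec = 0.043 * 1935^1.5 * sqrt(47) / 1000
= 25.09 GPa

25.09


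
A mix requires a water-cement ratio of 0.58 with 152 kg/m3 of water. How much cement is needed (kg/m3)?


Cement = water / (w/c)
= 152 / 0.58
= 262.1 kg/m3

262.1


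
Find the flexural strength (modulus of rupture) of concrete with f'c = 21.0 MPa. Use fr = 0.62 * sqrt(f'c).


fr = 0.62 * sqrt(21.0)
= 2.841 MPa

2.841


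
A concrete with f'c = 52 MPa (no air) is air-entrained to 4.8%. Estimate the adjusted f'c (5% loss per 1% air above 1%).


Strength loss = (4.8 - 1) * 5 = 19.0%
f'c = 52 * (1 - 19.0/100)
= 42.12 MPa

42.12


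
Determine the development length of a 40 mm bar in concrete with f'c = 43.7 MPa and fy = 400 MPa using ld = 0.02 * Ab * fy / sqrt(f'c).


Ab = pi * 40^2 / 4 = 1256.637 mm2
ld = 0.02 * 1256.637 * 400 / sqrt(43.7)
= 1520.8 mm

1520.8


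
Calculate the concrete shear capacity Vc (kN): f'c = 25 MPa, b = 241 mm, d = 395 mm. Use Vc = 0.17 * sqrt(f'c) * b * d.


Vc = 0.17 * sqrt(25) * 241 * 395 / 1000
= 80.92 kN

80.92


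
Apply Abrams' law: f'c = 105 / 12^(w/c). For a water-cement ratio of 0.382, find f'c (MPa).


f'c = 105 / 12^0.382
= 105 / 2.584
= 40.64 MPa

40.64


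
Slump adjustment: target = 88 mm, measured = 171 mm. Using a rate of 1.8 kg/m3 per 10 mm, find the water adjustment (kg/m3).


Difference = 88 - 171 = -83 mm
Water adjustment = -83 * 1.8 / 10 = -14.9 kg/m3

-14.9


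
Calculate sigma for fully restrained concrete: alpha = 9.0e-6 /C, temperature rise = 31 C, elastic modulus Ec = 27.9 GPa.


sigma = alpha * dT * Ec
= 9.0e-6 * 31 * 27.9 * 1000
= 7.784 MPa

7.784


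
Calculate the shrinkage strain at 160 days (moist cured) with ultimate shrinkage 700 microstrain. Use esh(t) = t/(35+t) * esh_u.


esh(160) = 160 / (35 + 160) * 700
= 160 / 195 * 700
= 574.4 microstrain

574.4


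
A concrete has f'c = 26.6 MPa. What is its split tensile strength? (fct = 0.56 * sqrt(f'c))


fct = 0.56 * sqrt(26.6)
= 0.56 * 5.158
= 2.888 MPa

2.888


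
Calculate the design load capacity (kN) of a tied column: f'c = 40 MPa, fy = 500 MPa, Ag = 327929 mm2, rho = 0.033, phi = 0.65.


Ast = rho * Ag = 0.033 * 327929 = 10821.657 mm2
phi*Pn = 0.65 * 0.80 * (0.85 * 40 * (327929 - 10821.657) + 500 * 10821.657) / 1000
= 8420.09 kN

8420.09


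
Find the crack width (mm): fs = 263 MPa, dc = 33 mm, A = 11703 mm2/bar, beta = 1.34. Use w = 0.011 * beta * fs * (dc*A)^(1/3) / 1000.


w = 0.011 * beta * fs * (dc * A)^(1/3) / 1000
= 0.011 * 1.34 * 263 * (33 * 11703)^(1/3) / 1000
= 0.282 mm

0.282


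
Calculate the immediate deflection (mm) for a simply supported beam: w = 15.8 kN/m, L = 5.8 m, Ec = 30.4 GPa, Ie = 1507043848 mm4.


Convert: L = 5.8 m = 5800 mm, Ec = 30.4 GPa = 30400 MPa
delta = 5 * 15.8 * 5800^4 / (384 * 30400 * 1507043848)
= 5.08 mm

5.08


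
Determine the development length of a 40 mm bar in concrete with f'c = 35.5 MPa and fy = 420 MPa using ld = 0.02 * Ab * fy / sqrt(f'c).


Ab = pi * 40^2 / 4 = 1256.637 mm2
ld = 0.02 * 1256.637 * 420 / sqrt(35.5)
= 1771.6 mm

1771.6


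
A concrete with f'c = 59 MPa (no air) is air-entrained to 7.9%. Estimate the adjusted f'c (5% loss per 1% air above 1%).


Strength loss = (7.9 - 1) * 5 = 34.5%
f'c = 59 * (1 - 34.5/100)
= 38.65 MPa

38.65


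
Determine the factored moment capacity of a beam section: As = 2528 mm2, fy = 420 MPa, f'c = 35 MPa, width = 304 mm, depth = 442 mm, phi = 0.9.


a = As * fy / (0.85 * f'c * b)
= 2528 * 420 / (0.85 * 35 * 304)
= 117.3994 mm
Mn = As * fy * (d - a/2) / 10^6
= 406.9729 kN-m
phi*Mn = 0.9 * 406.9729 = 366.28 kN-m

366.28


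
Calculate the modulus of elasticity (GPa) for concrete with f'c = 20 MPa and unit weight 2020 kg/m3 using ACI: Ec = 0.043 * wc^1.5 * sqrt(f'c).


Ec = 0.043 * 2020^1.5 * sqrt(20) / 1000
= 17.46 GPa

17.46


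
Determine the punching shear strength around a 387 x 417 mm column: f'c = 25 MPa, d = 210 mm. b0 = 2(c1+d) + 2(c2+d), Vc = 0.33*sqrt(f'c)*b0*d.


b0 = 2*(387 + 210) + 2*(417 + 210) = 2448 mm
Vc = 0.33 * sqrt(25) * 2448 * 210 / 1000
= 848.23 kN

848.23


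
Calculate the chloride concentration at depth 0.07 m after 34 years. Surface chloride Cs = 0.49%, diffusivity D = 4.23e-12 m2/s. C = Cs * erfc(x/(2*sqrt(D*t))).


t_seconds = 34 * 365.25 * 24 * 3600 = 1072958400.0 s
arg = 0.07 / (2 * sqrt(4.23e-12 * 1072958400.0))
= 0.5195
erfc(0.5195) = 0.4625
C = 0.49 * 0.4625 = 0.2266%

0.2266


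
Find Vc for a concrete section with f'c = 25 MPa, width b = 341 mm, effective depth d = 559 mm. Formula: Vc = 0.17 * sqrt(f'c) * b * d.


Vc = 0.17 * sqrt(25) * 341 * 559 / 1000
= 162.03 kN

162.03


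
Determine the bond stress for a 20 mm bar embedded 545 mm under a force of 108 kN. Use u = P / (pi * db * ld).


u = P / (pi * db * ld)
= 108 * 1000 / (pi * 20 * 545)
= 3.154 MPa

3.154


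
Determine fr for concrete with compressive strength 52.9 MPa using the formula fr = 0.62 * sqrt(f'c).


fr = 0.62 * sqrt(52.9)
= 4.509 MPa

4.509


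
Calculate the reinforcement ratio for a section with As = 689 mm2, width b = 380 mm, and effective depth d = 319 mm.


rho = As / (b * d)
= 689 / (380 * 319)
= 0.0057

0.0057


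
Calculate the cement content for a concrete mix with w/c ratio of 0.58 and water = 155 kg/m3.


Cement = water / (w/c)
= 155 / 0.58
= 267.2 kg/m3

267.2


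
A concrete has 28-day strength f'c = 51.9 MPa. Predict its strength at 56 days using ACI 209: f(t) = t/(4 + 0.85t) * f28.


f(56) = 56 / (4 + 0.85 * 56) * 51.9
= 56 / 51.6 * 51.9
= 56.33 MPa

56.33


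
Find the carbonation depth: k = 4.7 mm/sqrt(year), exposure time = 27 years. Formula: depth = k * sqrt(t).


depth = k * sqrt(t)
= 4.7 * sqrt(27)
= 24.42 mm

24.42


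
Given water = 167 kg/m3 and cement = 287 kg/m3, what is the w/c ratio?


w/c = water / cement
w/c = 167 / 287 = 0.582

0.582


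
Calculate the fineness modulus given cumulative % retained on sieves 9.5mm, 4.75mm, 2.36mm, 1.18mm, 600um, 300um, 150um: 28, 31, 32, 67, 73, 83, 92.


FM = sum(cumulative % retained) / 100
= 406 / 100
= 4.06

4.06


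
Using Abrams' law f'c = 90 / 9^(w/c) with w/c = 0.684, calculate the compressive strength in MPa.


f'c = 90 / 9^0.684
= 90 / 4.495
= 20.02 MPa

20.02


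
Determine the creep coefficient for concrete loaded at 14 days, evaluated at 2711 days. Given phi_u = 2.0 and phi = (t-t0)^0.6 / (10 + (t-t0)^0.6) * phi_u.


dt = 2711 - 14 = 2697
phi = 2697^0.6 / (10 + 2697^0.6) * 2.0
= 1.839

1.839


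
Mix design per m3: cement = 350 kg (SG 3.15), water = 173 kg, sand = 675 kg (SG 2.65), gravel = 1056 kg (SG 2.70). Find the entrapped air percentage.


Vol cement = 350 / (3.15 * 1000) = 0.111111 m3
Vol water = 173 / 1000 = 0.173 m3
Vol sand = 675 / (2.65 * 1000) = 0.254717 m3
Vol gravel = 1056 / (2.70 * 1000) = 0.391111 m3
Total solid + water volume = 0.929939 m3
Air = (1 - 0.929939) * 100 = 7.01%

7.01


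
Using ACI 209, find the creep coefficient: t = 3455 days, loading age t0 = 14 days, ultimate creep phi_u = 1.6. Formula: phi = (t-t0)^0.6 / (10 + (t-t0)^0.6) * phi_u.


dt = 3455 - 14 = 3441
phi = 3441^0.6 / (10 + 3441^0.6) * 1.6
= 1.488

1.488


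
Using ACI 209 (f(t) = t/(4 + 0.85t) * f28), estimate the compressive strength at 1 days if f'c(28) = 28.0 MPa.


f(1) = 1 / (4 + 0.85 * 1) * 28.0
= 1 / 4.85 * 28.0
= 5.77 MPa

5.77


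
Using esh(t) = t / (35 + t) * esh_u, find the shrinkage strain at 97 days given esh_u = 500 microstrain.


esh(97) = 97 / (35 + 97) * 500
= 97 / 132 * 500
= 367.4 microstrain

367.4


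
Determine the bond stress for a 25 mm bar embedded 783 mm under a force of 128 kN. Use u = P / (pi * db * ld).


u = P / (pi * db * ld)
= 128 * 1000 / (pi * 25 * 783)
= 2.081 MPa

2.081


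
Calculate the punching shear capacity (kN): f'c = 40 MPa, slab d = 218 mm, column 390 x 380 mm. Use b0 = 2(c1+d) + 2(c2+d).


b0 = 2*(390 + 218) + 2*(380 + 218) = 2412 mm
Vc = 0.33 * sqrt(40) * 2412 * 218 / 1000
= 1097.43 kN

1097.43


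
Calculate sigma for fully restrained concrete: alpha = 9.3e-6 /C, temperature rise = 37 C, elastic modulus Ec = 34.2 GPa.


sigma = alpha * dT * Ec
= 9.3e-6 * 37 * 34.2 * 1000
= 11.768 MPa

11.768


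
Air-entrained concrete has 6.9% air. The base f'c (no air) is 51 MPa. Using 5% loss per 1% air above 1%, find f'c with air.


Strength loss = (6.9 - 1) * 5 = 29.5%
f'c = 51 * (1 - 29.5/100)
= 35.96 MPa

35.96


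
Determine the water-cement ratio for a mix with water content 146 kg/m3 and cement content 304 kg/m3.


w/c = water / cement
w/c = 146 / 304 = 0.48

0.48


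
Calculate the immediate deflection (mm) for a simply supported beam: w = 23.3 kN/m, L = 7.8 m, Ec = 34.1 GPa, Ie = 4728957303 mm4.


Convert: L = 7.8 m = 7800 mm, Ec = 34.1 GPa = 34100 MPa
delta = 5 * 23.3 * 7800^4 / (384 * 34100 * 4728957303)
= 6.96 mm

6.96


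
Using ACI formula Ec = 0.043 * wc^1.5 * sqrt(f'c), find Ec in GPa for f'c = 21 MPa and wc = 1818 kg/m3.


Ec = 0.043 * 1818^1.5 * sqrt(21) / 1000
= 15.27 GPa

15.27


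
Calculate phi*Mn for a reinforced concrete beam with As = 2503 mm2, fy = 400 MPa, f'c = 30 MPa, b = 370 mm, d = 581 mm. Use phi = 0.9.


a = As * fy / (0.85 * f'c * b)
= 2503 * 400 / (0.85 * 30 * 370)
= 106.1155 mm
Mn = As * fy * (d - a/2) / 10^6
= 528.5758 kN-m
phi*Mn = 0.9 * 528.5758 = 475.72 kN-m

475.72


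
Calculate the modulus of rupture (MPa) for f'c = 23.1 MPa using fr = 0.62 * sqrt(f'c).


fr = 0.62 * sqrt(23.1)
= 2.98 MPa

2.98


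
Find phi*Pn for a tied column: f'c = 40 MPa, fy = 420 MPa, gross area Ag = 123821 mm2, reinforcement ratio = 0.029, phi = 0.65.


Ast = rho * Ag = 0.029 * 123821 = 3590.809 mm2
phi*Pn = 0.65 * 0.80 * (0.85 * 40 * (123821 - 3590.809) + 420 * 3590.809) / 1000
= 2909.9 kN

2909.9


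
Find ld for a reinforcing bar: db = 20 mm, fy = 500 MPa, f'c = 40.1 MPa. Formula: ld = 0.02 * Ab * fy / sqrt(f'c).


Ab = pi * 20^2 / 4 = 314.159 mm2
ld = 0.02 * 314.159 * 500 / sqrt(40.1)
= 496.1 mm

496.1


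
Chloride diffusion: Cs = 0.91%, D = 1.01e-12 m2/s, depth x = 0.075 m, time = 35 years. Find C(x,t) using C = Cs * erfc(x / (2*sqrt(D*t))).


t_seconds = 35 * 365.25 * 24 * 3600 = 1104516000.0 s
arg = 0.075 / (2 * sqrt(1.01e-12 * 1104516000.0))
= 1.1228
erfc(1.1228) = 0.1123
C = 0.91 * 0.1123 = 0.1022%

0.1022


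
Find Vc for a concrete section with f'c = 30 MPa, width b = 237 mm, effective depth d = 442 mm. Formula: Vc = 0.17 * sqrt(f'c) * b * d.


Vc = 0.17 * sqrt(30) * 237 * 442 / 1000
= 97.54 kN

97.54


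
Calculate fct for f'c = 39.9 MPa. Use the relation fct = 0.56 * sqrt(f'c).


fct = 0.56 * sqrt(39.9)
= 0.56 * 6.317
= 3.537 MPa

3.537


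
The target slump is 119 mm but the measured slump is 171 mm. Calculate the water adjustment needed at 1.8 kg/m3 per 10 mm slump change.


Difference = 119 - 171 = -52 mm
Water adjustment = -52 * 1.8 / 10 = -9.4 kg/m3

-9.4


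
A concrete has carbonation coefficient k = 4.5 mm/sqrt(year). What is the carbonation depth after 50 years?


depth = k * sqrt(t)
= 4.5 * sqrt(50)
= 31.82 mm

31.82


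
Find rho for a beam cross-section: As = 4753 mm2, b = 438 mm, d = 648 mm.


rho = As / (b * d)
= 4753 / (438 * 648)
= 0.0167

0.0167


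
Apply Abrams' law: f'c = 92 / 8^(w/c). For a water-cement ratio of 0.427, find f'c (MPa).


f'c = 92 / 8^0.427
= 92 / 2.43
= 37.86 MPa

37.86


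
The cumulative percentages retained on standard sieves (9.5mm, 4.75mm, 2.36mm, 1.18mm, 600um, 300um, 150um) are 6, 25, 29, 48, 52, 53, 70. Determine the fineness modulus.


FM = sum(cumulative % retained) / 100
= 283 / 100
= 2.83

2.83


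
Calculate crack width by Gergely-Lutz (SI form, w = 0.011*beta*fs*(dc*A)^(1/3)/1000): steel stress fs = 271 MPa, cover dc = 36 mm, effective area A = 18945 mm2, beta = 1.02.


w = 0.011 * beta * fs * (dc * A)^(1/3) / 1000
= 0.011 * 1.02 * 271 * (36 * 18945)^(1/3) / 1000
= 0.268 mm

0.268


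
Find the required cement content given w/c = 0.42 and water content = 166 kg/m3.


Cement = water / (w/c)
= 166 / 0.42
= 395.2 kg/m3

395.2


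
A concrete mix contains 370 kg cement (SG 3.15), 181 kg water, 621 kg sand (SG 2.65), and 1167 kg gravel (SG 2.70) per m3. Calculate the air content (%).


Vol cement = 370 / (3.15 * 1000) = 0.11746 m3
Vol water = 181 / 1000 = 0.181 m3
Vol sand = 621 / (2.65 * 1000) = 0.23434 m3
Vol gravel = 1167 / (2.70 * 1000) = 0.432222 m3
Total solid + water volume = 0.965022 m3
Air = (1 - 0.965022) * 100 = 3.5%

3.5


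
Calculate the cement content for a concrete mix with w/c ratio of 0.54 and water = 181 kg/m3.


Cement = water / (w/c)
= 181 / 0.54
= 335.2 kg/m3

335.2


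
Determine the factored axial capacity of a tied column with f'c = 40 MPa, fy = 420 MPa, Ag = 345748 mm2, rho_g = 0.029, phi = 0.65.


Ast = rho * Ag = 0.029 * 345748 = 10026.692 mm2
phi*Pn = 0.65 * 0.80 * (0.85 * 40 * (345748 - 10026.692) + 420 * 10026.692) / 1000
= 8125.38 kN

8125.38


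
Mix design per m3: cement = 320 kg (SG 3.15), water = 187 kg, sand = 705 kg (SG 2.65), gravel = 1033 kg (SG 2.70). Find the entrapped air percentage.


Vol cement = 320 / (3.15 * 1000) = 0.101587 m3
Vol water = 187 / 1000 = 0.187 m3
Vol sand = 705 / (2.65 * 1000) = 0.266038 m3
Vol gravel = 1033 / (2.70 * 1000) = 0.382593 m3
Total solid + water volume = 0.937218 m3
Air = (1 - 0.937218) * 100 = 6.28%

6.28


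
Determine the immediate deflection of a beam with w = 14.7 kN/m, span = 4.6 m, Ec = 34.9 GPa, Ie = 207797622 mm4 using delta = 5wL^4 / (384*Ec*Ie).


Convert: L = 4.6 m = 4600 mm, Ec = 34.9 GPa = 34900 MPa
delta = 5 * 14.7 * 4600^4 / (384 * 34900 * 207797622)
= 11.82 mm

11.82


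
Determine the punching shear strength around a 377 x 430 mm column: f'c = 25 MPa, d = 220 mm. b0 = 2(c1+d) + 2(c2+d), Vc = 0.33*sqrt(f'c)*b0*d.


b0 = 2*(377 + 220) + 2*(430 + 220) = 2494 mm
Vc = 0.33 * sqrt(25) * 2494 * 220 / 1000
= 905.32 kN

905.32


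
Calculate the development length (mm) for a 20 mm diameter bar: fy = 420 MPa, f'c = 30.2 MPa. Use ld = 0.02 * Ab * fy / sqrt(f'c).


Ab = pi * 20^2 / 4 = 314.159 mm2
ld = 0.02 * 314.159 * 420 / sqrt(30.2)
= 480.2 mm

480.2


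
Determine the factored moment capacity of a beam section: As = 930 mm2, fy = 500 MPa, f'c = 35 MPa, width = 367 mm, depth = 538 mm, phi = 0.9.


a = As * fy / (0.85 * f'c * b)
= 930 * 500 / (0.85 * 35 * 367)
= 42.5892 mm
Mn = As * fy * (d - a/2) / 10^6
= 240.268 kN-m
phi*Mn = 0.9 * 240.268 = 216.24 kN-m

216.24


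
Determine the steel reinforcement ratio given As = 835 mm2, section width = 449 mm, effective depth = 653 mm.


rho = As / (b * d)
= 835 / (449 * 653)
= 0.0028

0.0028


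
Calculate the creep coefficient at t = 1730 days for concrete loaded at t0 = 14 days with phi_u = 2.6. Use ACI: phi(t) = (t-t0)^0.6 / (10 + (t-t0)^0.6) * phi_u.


dt = 1730 - 14 = 1716
phi = 1716^0.6 / (10 + 1716^0.6) * 2.6
= 2.333

2.333


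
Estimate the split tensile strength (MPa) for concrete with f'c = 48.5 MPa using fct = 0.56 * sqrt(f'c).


fct = 0.56 * sqrt(48.5)
= 0.56 * 6.964
= 3.9 MPa

3.9


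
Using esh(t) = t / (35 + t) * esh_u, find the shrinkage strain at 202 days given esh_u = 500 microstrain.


esh(202) = 202 / (35 + 202) * 500
= 202 / 237 * 500
= 426.2 microstrain

426.2


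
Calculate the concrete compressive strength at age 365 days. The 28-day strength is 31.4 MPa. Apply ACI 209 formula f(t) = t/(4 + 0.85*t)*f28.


f(365) = 365 / (4 + 0.85 * 365) * 31.4
= 365 / 314.25 * 31.4
= 36.47 MPa

36.47


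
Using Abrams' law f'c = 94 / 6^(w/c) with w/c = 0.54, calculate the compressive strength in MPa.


f'c = 94 / 6^0.54
= 94 / 2.631
= 35.72 MPa

35.72


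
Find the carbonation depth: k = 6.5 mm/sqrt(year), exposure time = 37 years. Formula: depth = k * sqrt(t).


depth = k * sqrt(t)
= 6.5 * sqrt(37)
= 39.54 mm

39.54


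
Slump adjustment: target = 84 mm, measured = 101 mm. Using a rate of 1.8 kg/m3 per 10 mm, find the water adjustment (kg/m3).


Difference = 84 - 101 = -17 mm
Water adjustment = -17 * 1.8 / 10 = -3.1 kg/m3

-3.1


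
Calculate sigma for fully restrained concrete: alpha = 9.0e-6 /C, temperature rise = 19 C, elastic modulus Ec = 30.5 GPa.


sigma = alpha * dT * Ec
= 9.0e-6 * 19 * 30.5 * 1000
= 5.216 MPa

5.216


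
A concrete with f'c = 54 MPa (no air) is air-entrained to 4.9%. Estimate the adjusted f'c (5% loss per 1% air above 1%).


Strength loss = (4.9 - 1) * 5 = 19.5%
f'c = 54 * (1 - 19.5/100)
= 43.47 MPa

43.47


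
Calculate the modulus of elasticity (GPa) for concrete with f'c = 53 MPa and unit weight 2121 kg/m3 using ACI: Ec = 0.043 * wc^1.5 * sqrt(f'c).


Ec = 0.043 * 2121^1.5 * sqrt(53) / 1000
= 30.58 GPa

30.58


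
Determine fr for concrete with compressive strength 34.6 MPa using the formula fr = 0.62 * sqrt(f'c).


fr = 0.62 * sqrt(34.6)
= 3.647 MPa

3.647


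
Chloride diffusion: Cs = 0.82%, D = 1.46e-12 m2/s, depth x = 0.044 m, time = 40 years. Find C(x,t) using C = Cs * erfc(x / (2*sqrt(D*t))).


t_seconds = 40 * 365.25 * 24 * 3600 = 1262304000.0 s
arg = 0.044 / (2 * sqrt(1.46e-12 * 1262304000.0))
= 0.5125
erfc(0.5125) = 0.4686
C = 0.82 * 0.4686 = 0.3843%

0.3843


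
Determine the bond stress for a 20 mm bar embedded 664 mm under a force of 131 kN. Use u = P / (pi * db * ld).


u = P / (pi * db * ld)
= 131 * 1000 / (pi * 20 * 664)
= 3.14 MPa

3.14


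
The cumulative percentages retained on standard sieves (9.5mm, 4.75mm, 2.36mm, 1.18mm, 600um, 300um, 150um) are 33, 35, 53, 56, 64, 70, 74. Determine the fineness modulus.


FM = sum(cumulative % retained) / 100
= 385 / 100
= 3.85

3.85


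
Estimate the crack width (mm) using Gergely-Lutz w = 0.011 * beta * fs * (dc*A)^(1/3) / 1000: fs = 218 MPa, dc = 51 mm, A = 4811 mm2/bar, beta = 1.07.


w = 0.011 * beta * fs * (dc * A)^(1/3) / 1000
= 0.011 * 1.07 * 218 * (51 * 4811)^(1/3) / 1000
= 0.161 mm

0.161


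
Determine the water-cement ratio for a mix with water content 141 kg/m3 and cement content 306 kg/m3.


w/c = water / cement
w/c = 141 / 306 = 0.461

0.461


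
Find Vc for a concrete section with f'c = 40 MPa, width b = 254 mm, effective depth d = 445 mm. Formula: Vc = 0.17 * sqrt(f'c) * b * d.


Vc = 0.17 * sqrt(40) * 254 * 445 / 1000
= 121.53 kN

121.53


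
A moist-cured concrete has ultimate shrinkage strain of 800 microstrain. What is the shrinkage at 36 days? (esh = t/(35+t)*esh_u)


esh(36) = 36 / (35 + 36) * 800
= 36 / 71 * 800
= 405.6 microstrain

405.6


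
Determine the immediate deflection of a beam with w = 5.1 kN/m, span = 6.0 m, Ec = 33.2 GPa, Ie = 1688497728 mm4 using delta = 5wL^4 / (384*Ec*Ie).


Convert: L = 6.0 m = 6000 mm, Ec = 33.2 GPa = 33200 MPa
delta = 5 * 5.1 * 6000^4 / (384 * 33200 * 1688497728)
= 1.54 mm

1.54


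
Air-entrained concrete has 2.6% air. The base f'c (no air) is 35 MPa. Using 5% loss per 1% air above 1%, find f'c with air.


Strength loss = (2.6 - 1) * 5 = 8.0%
f'c = 35 * (1 - 8.0/100)
= 32.2 MPa

32.2


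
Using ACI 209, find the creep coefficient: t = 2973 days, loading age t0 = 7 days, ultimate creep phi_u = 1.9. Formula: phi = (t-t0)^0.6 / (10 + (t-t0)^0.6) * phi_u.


dt = 2973 - 7 = 2966
phi = 2966^0.6 / (10 + 2966^0.6) * 1.9
= 1.755

1.755


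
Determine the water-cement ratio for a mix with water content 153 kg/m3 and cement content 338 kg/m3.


w/c = water / cement
w/c = 153 / 338 = 0.453

0.453


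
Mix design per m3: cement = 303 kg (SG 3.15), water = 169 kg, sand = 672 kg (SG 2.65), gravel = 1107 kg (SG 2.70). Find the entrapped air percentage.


Vol cement = 303 / (3.15 * 1000) = 0.09619 m3
Vol water = 169 / 1000 = 0.169 m3
Vol sand = 672 / (2.65 * 1000) = 0.253585 m3
Vol gravel = 1107 / (2.70 * 1000) = 0.41 m3
Total solid + water volume = 0.928775 m3
Air = (1 - 0.928775) * 100 = 7.12%

7.12


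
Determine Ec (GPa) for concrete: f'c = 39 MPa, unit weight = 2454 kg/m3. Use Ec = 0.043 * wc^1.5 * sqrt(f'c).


Ec = 0.043 * 2454^1.5 * sqrt(39) / 1000
= 32.64 GPa

32.64


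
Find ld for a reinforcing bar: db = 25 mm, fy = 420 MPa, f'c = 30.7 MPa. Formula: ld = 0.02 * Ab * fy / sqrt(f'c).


Ab = pi * 25^2 / 4 = 490.874 mm2
ld = 0.02 * 490.874 * 420 / sqrt(30.7)
= 744.2 mm

744.2


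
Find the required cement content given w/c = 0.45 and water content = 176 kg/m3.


Cement = water / (w/c)
= 176 / 0.45
= 391.1 kg/m3

391.1


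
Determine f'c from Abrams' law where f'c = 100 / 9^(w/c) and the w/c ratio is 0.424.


f'c = 100 / 9^0.424
= 100 / 2.539
= 39.39 MPa

39.39


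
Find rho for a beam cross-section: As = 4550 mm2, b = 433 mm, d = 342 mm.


rho = As / (b * d)
= 4550 / (433 * 342)
= 0.0307

0.0307


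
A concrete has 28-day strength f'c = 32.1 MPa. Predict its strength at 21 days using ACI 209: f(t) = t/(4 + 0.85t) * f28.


f(21) = 21 / (4 + 0.85 * 21) * 32.1
= 21 / 21.85 * 32.1
= 30.85 MPa

30.85


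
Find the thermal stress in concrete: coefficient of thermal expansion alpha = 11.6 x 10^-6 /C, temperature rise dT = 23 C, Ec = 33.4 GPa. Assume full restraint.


sigma = alpha * dT * Ec
= 11.6e-6 * 23 * 33.4 * 1000
= 8.911 MPa

8.911


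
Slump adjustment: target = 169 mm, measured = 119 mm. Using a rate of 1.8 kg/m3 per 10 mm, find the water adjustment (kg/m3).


Difference = 169 - 119 = 50 mm
Water adjustment = 50 * 1.8 / 10 = 9.0 kg/m3

9.0


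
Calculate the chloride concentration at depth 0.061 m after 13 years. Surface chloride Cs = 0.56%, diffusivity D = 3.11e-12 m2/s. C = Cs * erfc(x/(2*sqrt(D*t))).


t_seconds = 13 * 365.25 * 24 * 3600 = 410248800.0 s
arg = 0.061 / (2 * sqrt(3.11e-12 * 410248800.0))
= 0.8539
erfc(0.8539) = 0.2272
C = 0.56 * 0.2272 = 0.1272%

0.1272


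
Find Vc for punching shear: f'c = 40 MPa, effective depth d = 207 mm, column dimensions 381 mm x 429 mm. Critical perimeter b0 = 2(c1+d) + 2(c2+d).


b0 = 2*(381 + 207) + 2*(429 + 207) = 2448 mm
Vc = 0.33 * sqrt(40) * 2448 * 207 / 1000
= 1057.61 kN

1057.61


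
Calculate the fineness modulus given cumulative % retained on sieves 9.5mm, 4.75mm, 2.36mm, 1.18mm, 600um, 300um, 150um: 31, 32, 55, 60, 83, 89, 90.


FM = sum(cumulative % retained) / 100
= 440 / 100
= 4.4

4.4


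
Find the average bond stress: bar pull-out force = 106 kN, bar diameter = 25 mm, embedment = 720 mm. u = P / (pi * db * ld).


u = P / (pi * db * ld)
= 106 * 1000 / (pi * 25 * 720)
= 1.874 MPa

1.874


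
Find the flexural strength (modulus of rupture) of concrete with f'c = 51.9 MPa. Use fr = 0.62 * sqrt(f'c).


fr = 0.62 * sqrt(51.9)
= 4.467 MPa

4.467


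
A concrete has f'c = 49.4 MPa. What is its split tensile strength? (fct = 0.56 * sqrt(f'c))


fct = 0.56 * sqrt(49.4)
= 0.56 * 7.029
= 3.936 MPa

3.936


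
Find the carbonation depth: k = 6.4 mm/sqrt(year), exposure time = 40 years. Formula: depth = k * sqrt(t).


depth = k * sqrt(t)
= 6.4 * sqrt(40)
= 40.48 mm

40.48


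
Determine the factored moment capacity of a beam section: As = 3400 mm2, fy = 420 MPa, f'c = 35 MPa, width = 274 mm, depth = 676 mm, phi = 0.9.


a = As * fy / (0.85 * f'c * b)
= 3400 * 420 / (0.85 * 35 * 274)
= 175.1825 mm
Mn = As * fy * (d - a/2) / 10^6
= 840.2477 kN-m
phi*Mn = 0.9 * 840.2477 = 756.22 kN-m

756.22


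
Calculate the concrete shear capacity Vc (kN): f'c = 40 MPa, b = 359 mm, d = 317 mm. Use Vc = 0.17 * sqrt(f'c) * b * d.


Vc = 0.17 * sqrt(40) * 359 * 317 / 1000
= 122.36 kN

122.36


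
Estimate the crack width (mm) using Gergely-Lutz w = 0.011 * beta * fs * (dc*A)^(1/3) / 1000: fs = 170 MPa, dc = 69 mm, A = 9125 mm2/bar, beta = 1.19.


w = 0.011 * beta * fs * (dc * A)^(1/3) / 1000
= 0.011 * 1.19 * 170 * (69 * 9125)^(1/3) / 1000
= 0.191 mm

0.191


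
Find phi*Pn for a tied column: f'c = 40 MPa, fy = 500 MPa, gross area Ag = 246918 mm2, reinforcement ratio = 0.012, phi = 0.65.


Ast = rho * Ag = 0.012 * 246918 = 2963.016 mm2
phi*Pn = 0.65 * 0.80 * (0.85 * 40 * (246918 - 2963.016) + 500 * 2963.016) / 1000
= 5083.51 kN

5083.51


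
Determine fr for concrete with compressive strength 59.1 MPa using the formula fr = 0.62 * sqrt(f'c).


fr = 0.62 * sqrt(59.1)
= 4.766 MPa

4.766


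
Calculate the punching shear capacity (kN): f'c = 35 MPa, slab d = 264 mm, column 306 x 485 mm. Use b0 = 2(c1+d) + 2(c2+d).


b0 = 2*(306 + 264) + 2*(485 + 264) = 2638 mm
Vc = 0.33 * sqrt(35) * 2638 * 264 / 1000
= 1359.65 kN

1359.65


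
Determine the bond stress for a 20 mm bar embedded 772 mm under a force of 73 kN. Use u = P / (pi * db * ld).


u = P / (pi * db * ld)
= 73 * 1000 / (pi * 20 * 772)
= 1.505 MPa

1.505


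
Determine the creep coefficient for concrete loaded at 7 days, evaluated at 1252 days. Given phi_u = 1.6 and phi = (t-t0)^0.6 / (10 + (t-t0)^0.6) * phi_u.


dt = 1252 - 7 = 1245
phi = 1245^0.6 / (10 + 1245^0.6) * 1.6
= 1.405

1.405


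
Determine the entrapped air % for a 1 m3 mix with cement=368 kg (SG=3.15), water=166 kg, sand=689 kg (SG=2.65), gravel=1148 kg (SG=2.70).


Vol cement = 368 / (3.15 * 1000) = 0.116825 m3
Vol water = 166 / 1000 = 0.166 m3
Vol sand = 689 / (2.65 * 1000) = 0.26 m3
Vol gravel = 1148 / (2.70 * 1000) = 0.425185 m3
Total solid + water volume = 0.968011 m3
Air = (1 - 0.968011) * 100 = 3.2%

3.2


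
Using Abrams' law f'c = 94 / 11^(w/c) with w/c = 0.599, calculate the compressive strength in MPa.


f'c = 94 / 11^0.599
= 94 / 4.205
= 22.35 MPa

22.35


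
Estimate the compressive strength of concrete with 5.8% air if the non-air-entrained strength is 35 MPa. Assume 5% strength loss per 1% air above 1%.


Strength loss = (5.8 - 1) * 5 = 24.0%
f'c = 35 * (1 - 24.0/100)
= 26.6 MPa

26.6


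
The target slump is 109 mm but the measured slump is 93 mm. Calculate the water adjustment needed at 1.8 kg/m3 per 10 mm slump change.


Difference = 109 - 93 = 16 mm
Water adjustment = 16 * 1.8 / 10 = 2.9 kg/m3

2.9


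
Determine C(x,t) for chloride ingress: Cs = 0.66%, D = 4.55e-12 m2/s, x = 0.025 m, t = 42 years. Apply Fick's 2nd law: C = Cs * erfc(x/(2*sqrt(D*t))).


t_seconds = 42 * 365.25 * 24 * 3600 = 1325419200.0 s
arg = 0.025 / (2 * sqrt(4.55e-12 * 1325419200.0))
= 0.161
erfc(0.161) = 0.8199
C = 0.66 * 0.8199 = 0.5412%

0.5412


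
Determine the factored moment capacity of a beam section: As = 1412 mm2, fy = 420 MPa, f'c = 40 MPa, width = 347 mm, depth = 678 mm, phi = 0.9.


a = As * fy / (0.85 * f'c * b)
= 1412 * 420 / (0.85 * 40 * 347)
= 50.2661 mm
Mn = As * fy * (d - a/2) / 10^6
= 387.1762 kN-m
phi*Mn = 0.9 * 387.1762 = 348.46 kN-m

348.46


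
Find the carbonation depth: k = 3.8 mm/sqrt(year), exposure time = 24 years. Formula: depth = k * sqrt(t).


depth = k * sqrt(t)
= 3.8 * sqrt(24)
= 18.62 mm

18.62


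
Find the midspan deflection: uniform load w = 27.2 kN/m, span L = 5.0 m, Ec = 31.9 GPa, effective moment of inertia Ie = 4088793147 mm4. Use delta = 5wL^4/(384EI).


Convert: L = 5.0 m = 5000 mm, Ec = 31.9 GPa = 31900 MPa
delta = 5 * 27.2 * 5000^4 / (384 * 31900 * 4088793147)
= 1.7 mm

1.7


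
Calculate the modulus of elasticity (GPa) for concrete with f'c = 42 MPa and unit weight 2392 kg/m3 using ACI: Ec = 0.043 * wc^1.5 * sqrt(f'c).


Ec = 0.043 * 2392^1.5 * sqrt(42) / 1000
= 32.6 GPa

32.6


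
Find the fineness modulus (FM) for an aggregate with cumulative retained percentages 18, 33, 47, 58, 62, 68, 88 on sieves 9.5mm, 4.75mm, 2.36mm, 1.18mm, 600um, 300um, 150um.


FM = sum(cumulative % retained) / 100
= 374 / 100
= 3.74

3.74


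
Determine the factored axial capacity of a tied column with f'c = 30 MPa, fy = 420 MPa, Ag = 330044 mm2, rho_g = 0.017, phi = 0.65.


Ast = rho * Ag = 0.017 * 330044 = 5610.748 mm2
phi*Pn = 0.65 * 0.80 * (0.85 * 30 * (330044 - 5610.748) + 420 * 5610.748) / 1000
= 5527.37 kN

5527.37
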